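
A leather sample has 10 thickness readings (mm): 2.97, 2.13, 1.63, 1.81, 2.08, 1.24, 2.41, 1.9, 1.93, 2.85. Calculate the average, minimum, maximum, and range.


Sum = 20.95
Average = 20.95 / 10 = 2.10 mm
Minimum = 1.24 mm
Maximum = 2.97 mm
Range = 2.97 - 1.24 = 1.73 mm


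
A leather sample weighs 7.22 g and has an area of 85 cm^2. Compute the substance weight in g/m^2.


Substance weight = mass / area x 10000
SW = 7.22 / 85 x 10000
SW = 849.4 g/m^2


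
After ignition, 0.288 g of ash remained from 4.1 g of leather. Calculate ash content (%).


Ash% = 0.288 / 4.1 x 100
Ash% = 7.02%


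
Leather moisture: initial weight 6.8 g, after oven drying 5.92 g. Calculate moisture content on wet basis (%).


Moisture = 6.8 - 5.92 = 0.88 g
MC = 0.88 / 6.8 x 100 = 12.9%


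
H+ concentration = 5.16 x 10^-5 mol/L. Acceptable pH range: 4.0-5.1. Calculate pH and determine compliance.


pH = -log10(5.16 x 10^-5) = 4.29
Range: 4.0 to 5.1
Compliant: Yes


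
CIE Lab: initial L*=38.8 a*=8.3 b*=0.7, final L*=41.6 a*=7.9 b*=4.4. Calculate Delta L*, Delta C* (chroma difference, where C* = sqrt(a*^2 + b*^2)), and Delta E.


Delta L* = 41.6 - 38.8 = 2.8
C1* = sqrt((8.3)^2 + (0.7)^2) = 8.329
C2* = sqrt((7.9)^2 + (4.4)^2) = 9.043
Delta C* = 9.043 - 8.329 = 0.71
Delta E = sqrt((2.8)^2 + (-0.4)^2 + (3.7)^2) = 4.66


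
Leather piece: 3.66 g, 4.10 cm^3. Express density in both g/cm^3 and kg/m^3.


0.893 g/cm^3
893 kg/m^3

Density = 3.66 / 4.10 = 0.893 g/cm^3
Convert: 0.893 x 1000 = 893 kg/m^3


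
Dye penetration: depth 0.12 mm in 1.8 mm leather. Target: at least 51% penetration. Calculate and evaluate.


Penetration = 0.12 / 1.8 x 100 = 6.7%
Target: 51%
Meets target: No


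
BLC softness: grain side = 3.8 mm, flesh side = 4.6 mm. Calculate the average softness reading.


Average = (3.8 + 4.6) / 2
Average = 4.20 mm


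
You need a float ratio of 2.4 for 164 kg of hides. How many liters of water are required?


Water = hide weight x target ratio
Water = 164 x 2.4 = 393.6 L


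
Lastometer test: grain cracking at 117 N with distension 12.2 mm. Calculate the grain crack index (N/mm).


Grain crack index = force / distension
Index = 117 / 12.2 = 9.6 N/mm


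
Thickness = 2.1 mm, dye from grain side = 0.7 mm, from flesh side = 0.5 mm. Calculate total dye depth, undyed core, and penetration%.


Total dyed = 0.7 + 0.5 = 1.20 mm
Undyed core = 2.1 - 1.20 = 0.90 mm
Penetration = 1.20 / 2.1 x 100 = 57.1%


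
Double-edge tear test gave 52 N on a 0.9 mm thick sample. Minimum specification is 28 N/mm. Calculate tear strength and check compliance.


Tear strength = 52 / 0.9 = 57.8 N/mm
Required minimum = 28 N/mm
Compliant: Yes


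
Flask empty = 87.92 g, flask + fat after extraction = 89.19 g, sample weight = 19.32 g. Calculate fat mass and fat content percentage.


Fat mass = 89.19 - 87.92 = 1.27 g
Fat% = 1.27 / 19.32 x 100 = 6.6%


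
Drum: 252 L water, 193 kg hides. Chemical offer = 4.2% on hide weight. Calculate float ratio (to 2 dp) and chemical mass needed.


Float ratio = 1.31
Chemical needed = 8.106 kg

Float ratio = 252 / 193 = 1.31
Chemical = 193 x 4.2 / 100 = 8.106 kg


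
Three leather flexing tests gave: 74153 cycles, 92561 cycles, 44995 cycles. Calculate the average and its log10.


Average = (74153 + 92561 + 44995) / 3 = 70570 cycles
log10(70570) = 4.85


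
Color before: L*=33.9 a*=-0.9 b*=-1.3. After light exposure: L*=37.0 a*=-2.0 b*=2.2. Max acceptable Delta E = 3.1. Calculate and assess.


dL = 3.1, da = -1.1, db = 3.5
dE = sqrt((3.1)^2 + (-1.1)^2 + (3.5)^2) = 4.80
Max = 3.1
Passes: No


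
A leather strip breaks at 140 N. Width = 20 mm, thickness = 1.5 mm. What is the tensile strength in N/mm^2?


Cross-sectional area = 20 x 1.5 = 30.0 mm^2
Tensile strength = 140 / 30.0 = 4.67 N/mm^2


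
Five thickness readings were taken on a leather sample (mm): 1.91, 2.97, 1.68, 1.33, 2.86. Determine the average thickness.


2.15 mm


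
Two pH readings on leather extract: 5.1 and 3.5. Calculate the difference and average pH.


Difference = 1.6
Average pH = 4.30

Difference = |5.1 - 3.5| = 1.6
Average = (5.1 + 3.5) / 2 = 4.30


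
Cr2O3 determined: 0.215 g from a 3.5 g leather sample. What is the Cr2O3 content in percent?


Cr2O3% = 0.215 / 3.5 x 100
Cr2O3% = 6.14%


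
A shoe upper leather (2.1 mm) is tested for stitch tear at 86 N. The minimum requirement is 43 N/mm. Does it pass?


STS = 41.0 N/mm
Passes: No


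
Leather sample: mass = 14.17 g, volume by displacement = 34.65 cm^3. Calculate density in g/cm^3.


Density = mass / volume
Density = 14.17 / 34.65 = 0.409 g/cm^3


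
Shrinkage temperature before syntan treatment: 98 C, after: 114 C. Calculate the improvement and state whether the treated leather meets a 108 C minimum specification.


Improvement = 16 C
Meets 108 C spec: Yes

Improvement = 114 - 98 = 16 C
Spec check: 114 C >= 108 C? Yes


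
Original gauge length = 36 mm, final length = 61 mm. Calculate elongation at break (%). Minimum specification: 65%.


Extension = 61 - 36 = 25 mm
Elongation = 25 / 36 x 100 = 69.4%
Minimum required: 65%
Meets specification: Yes


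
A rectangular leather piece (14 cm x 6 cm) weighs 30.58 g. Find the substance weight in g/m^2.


3640.5 g/m^2

Area = 14 x 6 = 84 cm^2
SW = 30.58 / 84 x 10000 = 3640.5 g/m^2


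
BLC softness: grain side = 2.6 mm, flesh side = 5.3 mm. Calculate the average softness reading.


Average = (2.6 + 5.3) / 2
Average = 3.95 mm


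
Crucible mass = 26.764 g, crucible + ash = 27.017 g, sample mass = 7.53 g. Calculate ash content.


Ash mass = 27.017 - 26.764 = 0.253 g
Ash% = 0.253 / 7.53 x 100 = 3.36%


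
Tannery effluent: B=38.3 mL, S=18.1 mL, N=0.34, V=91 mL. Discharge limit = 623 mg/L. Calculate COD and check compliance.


COD = (38.3 - 18.1) x 0.34 x 8000 / 91 = 603.8 mg/L
Limit: 623 mg/L
Compliant: Yes


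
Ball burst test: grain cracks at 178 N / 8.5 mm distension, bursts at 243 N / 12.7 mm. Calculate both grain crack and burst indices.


Crack index = 20.9 N/mm
Burst index = 19.1 N/mm

Crack index = 178 / 8.5 = 20.9 N/mm
Burst index = 243 / 12.7 = 19.1 N/mm


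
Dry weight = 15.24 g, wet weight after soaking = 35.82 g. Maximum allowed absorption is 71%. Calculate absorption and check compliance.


Absorption = 135.0%
Compliant: No


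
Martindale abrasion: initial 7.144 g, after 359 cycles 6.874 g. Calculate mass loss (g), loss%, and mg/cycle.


Loss = 7.144 - 6.874 = 0.270 g
Loss% = 0.270 / 7.144 x 100 = 3.78%
Rate = 0.270 / 359 x 1000 = 0.752 mg/cycle


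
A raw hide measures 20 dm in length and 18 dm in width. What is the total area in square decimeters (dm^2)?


Area = length x width
Area = 20 x 18 = 360 dm^2


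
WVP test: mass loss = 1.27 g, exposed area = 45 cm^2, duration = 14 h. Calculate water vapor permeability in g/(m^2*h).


WVP = mass_loss / (area x time) x 10000
WVP = 1.27 / (45 x 14) x 10000
WVP = 1.27 / 630 x 10000 = 20.16 g/(m^2*h)


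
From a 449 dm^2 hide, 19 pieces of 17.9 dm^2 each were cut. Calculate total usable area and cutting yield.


Usable area = 340.1 dm^2
Yield = 75.7%

Total usable = 19 x 17.9 = 340.1 dm^2
Yield = 340.1 / 449 x 100 = 75.7%


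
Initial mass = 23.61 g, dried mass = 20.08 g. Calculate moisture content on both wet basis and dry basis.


Wet basis = 15.0%
Dry basis = 17.6%


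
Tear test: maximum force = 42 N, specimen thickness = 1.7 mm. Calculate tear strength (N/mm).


Tear strength = force / thickness
Tear = 42 / 1.7 = 24.7 N/mm


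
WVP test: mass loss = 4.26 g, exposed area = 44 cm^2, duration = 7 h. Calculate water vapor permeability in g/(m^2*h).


WVP = mass_loss / (area x time) x 10000
WVP = 4.26 / (44 x 7) x 10000
WVP = 4.26 / 308 x 10000 = 138.31 g/(m^2*h)


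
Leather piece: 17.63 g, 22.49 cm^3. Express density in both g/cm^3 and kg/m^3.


Density = 17.63 / 22.49 = 0.784 g/cm^3
Convert: 0.784 x 1000 = 784 kg/m^3


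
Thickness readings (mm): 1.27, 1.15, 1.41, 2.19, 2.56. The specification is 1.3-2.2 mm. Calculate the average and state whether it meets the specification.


Average = 1.72 mm
Within specification: Yes

Sum = 8.58
Average = 8.58 / 5 = 1.72 mm
Specification range: 1.3 to 2.2 mm
Within spec: Yes


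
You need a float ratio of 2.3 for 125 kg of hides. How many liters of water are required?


Water = hide weight x target ratio
Water = 125 x 2.3 = 287.5 L


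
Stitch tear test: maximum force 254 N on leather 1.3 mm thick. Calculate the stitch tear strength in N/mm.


Stitch tear strength = force / thickness
STS = 254 / 1.3 = 195.4 N/mm


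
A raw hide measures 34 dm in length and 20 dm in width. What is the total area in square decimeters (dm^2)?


680 dm^2


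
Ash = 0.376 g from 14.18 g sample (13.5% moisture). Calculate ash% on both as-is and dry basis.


As-is ash% = 0.376 / 14.18 x 100 = 2.65%
Dry mass = 14.18 x (100 - 13.5) / 100 = 12.2657 g
Dry-basis ash% = 0.376 / 12.2657 x 100 = 3.07%


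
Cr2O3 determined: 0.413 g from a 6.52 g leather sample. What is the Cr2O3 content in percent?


Cr2O3% = 0.413 / 6.52 x 100
Cr2O3% = 6.33%


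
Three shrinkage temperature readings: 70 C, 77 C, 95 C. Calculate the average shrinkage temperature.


80.7 C

Average = (70 + 77 + 95) / 3
Average = 242 / 3 = 80.7 C


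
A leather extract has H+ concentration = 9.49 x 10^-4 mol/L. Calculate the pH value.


pH = 3.02

pH = -log10[H+]
pH = -log10(9.49 x 10^-4) = 3.02


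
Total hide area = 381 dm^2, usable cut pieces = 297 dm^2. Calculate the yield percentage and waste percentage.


Yield = 78.0%
Waste = 22.0%

Yield = 297 / 381 x 100 = 78.0%
Waste = 381 - 297 = 84 dm^2
Waste% = 100 - 78.0 = 22.0%


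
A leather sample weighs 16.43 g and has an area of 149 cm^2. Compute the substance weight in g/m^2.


Substance weight = mass / area x 10000
SW = 16.43 / 149 x 10000
SW = 1102.7 g/m^2


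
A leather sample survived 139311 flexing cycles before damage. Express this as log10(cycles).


log10(139311) = 5.14


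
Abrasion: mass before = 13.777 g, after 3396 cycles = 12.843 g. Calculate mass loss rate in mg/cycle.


0.275 mg/cycle


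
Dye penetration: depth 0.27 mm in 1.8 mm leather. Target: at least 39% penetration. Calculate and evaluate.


Penetration = 0.27 / 1.8 x 100 = 15.0%
Target: 39%
Meets target: No


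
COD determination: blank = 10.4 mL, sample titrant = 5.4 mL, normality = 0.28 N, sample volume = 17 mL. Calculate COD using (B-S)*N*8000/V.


COD = (10.4 - 5.4) x 0.28 x 8000 / 17
COD = 5.0 x 0.28 x 8000 / 17
COD = 658.8 mg/L


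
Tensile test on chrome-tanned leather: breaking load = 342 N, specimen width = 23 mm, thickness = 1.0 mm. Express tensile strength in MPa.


14.87 MPa

Cross-section = 23 x 1.0 = 23.0 mm^2
TS = 342 / 23.0 = 14.87 MPa
(1 N/mm^2 = 1 MPa)


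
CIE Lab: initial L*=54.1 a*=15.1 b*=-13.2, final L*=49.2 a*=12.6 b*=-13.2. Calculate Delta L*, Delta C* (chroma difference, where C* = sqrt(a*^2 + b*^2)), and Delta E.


Delta L* = -4.9
Delta C* = -1.81
Delta E = 5.50

Delta L* = 49.2 - 54.1 = -4.9
C1* = sqrt((15.1)^2 + (-13.2)^2) = 20.056
C2* = sqrt((12.6)^2 + (-13.2)^2) = 18.248
Delta C* = 18.248 - 20.056 = -1.81
Delta E = sqrt((-4.9)^2 + (-2.5)^2 + (0.0)^2) = 5.50


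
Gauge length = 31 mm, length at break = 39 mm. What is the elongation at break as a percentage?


25.8%


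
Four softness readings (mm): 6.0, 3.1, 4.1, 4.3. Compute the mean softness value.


4.38 mm

Sum = 6.0 + 3.1 + 4.1 + 4.3
Mean = 17.5 / 4 = 4.38 mm


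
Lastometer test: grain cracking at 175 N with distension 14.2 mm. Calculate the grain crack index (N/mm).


12.3 N/mm

Grain crack index = force / distension
Index = 175 / 14.2 = 12.3 N/mm


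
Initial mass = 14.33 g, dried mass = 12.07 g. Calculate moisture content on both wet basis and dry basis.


Moisture lost = 14.33 - 12.07 = 2.26 g
Wet basis MC = 2.26 / 14.33 x 100 = 15.8%
Dry basis MC = 2.26 / 12.07 x 100 = 18.7%


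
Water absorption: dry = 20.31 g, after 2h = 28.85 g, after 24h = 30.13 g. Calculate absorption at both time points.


WA (2h) = (28.85 - 20.31) / 20.31 x 100 = 42.0%
WA (24h) = (30.13 - 20.31) / 20.31 x 100 = 48.4%


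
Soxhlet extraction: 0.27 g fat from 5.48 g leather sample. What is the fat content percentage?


4.9%

Fat content = 0.27 / 5.48 x 100
Fat = 4.9%


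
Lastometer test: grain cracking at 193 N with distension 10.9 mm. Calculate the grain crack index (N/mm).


Grain crack index = force / distension
Index = 193 / 10.9 = 17.7 N/mm


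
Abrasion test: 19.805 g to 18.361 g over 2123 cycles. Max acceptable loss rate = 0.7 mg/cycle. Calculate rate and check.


Loss = 19.805 - 18.361 = 1.444 g
Rate = 1.444 g / 2123 cycles x 1000 = 0.680 mg/cycle
Max = 0.7 mg/cycle
Passes: Yes


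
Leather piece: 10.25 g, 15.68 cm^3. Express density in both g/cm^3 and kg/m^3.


Density = 10.25 / 15.68 = 0.654 g/cm^3
Convert: 0.654 x 1000 = 654 kg/m^3


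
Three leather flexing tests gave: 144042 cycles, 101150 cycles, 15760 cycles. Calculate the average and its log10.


Average = (144042 + 101150 + 15760) / 3 = 86984 cycles
log10(86984) = 4.94


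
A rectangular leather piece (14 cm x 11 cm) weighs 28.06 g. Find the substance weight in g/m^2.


Area = 14 x 11 = 154 cm^2
SW = 28.06 / 154 x 10000 = 1822.1 g/m^2


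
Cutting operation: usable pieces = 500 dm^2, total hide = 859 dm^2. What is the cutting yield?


Yield = usable / total x 100
Yield = 500 / 859 x 100 = 58.2%


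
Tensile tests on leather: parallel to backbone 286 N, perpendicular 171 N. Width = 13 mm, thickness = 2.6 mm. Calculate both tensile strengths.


Area = 13 x 2.6 = 33.8 mm^2
TS (parallel) = 286 / 33.8 = 8.46 N/mm^2
TS (perpendicular) = 171 / 33.8 = 5.06 N/mm^2


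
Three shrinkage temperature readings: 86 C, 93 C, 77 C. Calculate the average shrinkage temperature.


85.3 C

Average = (86 + 93 + 77) / 3
Average = 256 / 3 = 85.3 C


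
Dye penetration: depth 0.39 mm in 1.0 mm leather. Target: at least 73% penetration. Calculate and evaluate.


Penetration = 0.39 / 1.0 x 100 = 39.0%
Target: 73%
Meets target: No


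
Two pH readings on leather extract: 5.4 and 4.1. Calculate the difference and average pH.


Difference = |5.4 - 4.1| = 1.3
Average = (5.4 + 4.1) / 2 = 4.75


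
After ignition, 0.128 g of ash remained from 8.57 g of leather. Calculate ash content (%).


1.49%


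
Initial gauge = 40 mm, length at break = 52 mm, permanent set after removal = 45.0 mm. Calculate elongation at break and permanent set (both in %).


Elongation at break = 30.0%
Permanent set = 12.5%

Elongation at break = (52 - 40) / 40 x 100 = 30.0%
Permanent set = (45.0 - 40) / 40 x 100 = 12.5%


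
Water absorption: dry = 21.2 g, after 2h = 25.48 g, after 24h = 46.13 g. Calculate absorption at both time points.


WA (2h) = (25.48 - 21.2) / 21.2 x 100 = 20.2%
WA (24h) = (46.13 - 21.2) / 21.2 x 100 = 117.6%


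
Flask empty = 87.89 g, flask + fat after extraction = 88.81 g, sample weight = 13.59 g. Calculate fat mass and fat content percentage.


Fat mass = 0.92 g
Fat content = 6.8%


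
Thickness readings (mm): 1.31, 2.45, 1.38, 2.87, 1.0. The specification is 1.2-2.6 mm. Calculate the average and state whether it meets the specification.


Average = 1.80 mm
Within specification: Yes


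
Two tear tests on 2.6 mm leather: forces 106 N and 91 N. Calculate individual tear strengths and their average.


Tear 1 = 40.8 N/mm
Tear 2 = 35.0 N/mm
Average = 37.9 N/mm


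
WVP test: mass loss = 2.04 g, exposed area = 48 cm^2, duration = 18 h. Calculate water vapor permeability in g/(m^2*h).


WVP = mass_loss / (area x time) x 10000
WVP = 2.04 / (48 x 18) x 10000
WVP = 2.04 / 864 x 10000 = 23.61 g/(m^2*h)


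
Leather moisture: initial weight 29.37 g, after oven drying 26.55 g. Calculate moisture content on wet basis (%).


Moisture = 29.37 - 26.55 = 2.82 g
MC = 2.82 / 29.37 x 100 = 9.6%


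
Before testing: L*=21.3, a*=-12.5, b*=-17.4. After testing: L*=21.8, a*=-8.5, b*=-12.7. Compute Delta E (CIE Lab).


dL = 21.8 - 21.3 = 0.5
da = -8.5 - (-12.5) = 4.0
db = -12.7 - (-17.4) = 4.7
dE = sqrt((0.5)^2 + (4.0)^2 + (4.7)^2) = 6.19


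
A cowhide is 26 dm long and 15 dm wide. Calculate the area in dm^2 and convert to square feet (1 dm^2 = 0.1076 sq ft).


Area = 26 x 15 = 390 dm^2
Conversion: 390 x 0.1076 = 41.96 sq ft


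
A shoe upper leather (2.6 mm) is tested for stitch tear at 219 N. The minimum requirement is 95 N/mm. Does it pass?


STS = 219 / 2.6 = 84.2 N/mm
Minimum required: 95 N/mm
Passes: No


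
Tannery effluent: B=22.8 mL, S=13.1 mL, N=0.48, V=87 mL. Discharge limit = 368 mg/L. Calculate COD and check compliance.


COD = 428.1 mg/L
Compliant: No


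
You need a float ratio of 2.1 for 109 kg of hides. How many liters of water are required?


Water = hide weight x target ratio
Water = 109 x 2.1 = 228.9 L


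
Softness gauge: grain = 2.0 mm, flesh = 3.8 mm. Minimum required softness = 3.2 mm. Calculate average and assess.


Average = (2.0 + 3.8) / 2 = 2.90 mm
Minimum = 3.2 mm
Meets requirement: No


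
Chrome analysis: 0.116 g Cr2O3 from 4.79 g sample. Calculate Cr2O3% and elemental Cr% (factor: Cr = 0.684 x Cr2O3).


Cr2O3% = 0.116 / 4.79 x 100 = 2.42%
Cr% = 2.42 x 0.684 = 1.66%


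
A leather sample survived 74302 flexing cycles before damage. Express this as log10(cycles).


log10(74302) = 4.87


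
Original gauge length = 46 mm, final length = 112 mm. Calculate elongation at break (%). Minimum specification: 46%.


Extension = 112 - 46 = 66 mm
Elongation = 66 / 46 x 100 = 143.5%
Minimum required: 46%
Meets specification: Yes


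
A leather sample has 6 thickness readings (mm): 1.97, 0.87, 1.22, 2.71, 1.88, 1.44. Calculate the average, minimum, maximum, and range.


Sum = 10.09
Average = 10.09 / 6 = 1.68 mm
Minimum = 0.87 mm
Maximum = 2.71 mm
Range = 2.71 - 0.87 = 1.84 mm


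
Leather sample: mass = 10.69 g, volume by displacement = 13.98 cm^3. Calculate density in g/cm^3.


0.765 g/cm^3

Density = mass / volume
Density = 10.69 / 13.98 = 0.765 g/cm^3


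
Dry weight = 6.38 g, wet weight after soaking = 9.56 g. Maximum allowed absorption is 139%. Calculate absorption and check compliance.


Absorption = 49.8%
Compliant: Yes

WA = (9.56 - 6.38) / 6.38 x 100 = 49.8%
Maximum allowed: 139%
Compliant: Yes


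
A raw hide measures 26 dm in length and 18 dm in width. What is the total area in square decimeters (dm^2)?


468 dm^2


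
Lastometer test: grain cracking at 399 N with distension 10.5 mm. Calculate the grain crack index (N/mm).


Grain crack index = force / distension
Index = 399 / 10.5 = 38.0 N/mm


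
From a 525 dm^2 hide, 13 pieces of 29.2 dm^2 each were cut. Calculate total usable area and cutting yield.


Total usable = 13 x 29.2 = 379.6 dm^2
Yield = 379.6 / 525 x 100 = 72.3%


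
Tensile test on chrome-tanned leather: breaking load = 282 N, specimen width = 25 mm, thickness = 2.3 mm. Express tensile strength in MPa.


4.90 MPa


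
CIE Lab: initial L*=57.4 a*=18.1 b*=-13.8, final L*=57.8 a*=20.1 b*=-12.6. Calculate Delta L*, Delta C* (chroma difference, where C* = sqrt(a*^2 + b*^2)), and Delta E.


Delta L* = 0.4
Delta C* = 0.96
Delta E = 2.37

Delta L* = 57.8 - 57.4 = 0.4
C1* = sqrt((18.1)^2 + (-13.8)^2) = 22.761
C2* = sqrt((20.1)^2 + (-12.6)^2) = 23.723
Delta C* = 23.723 - 22.761 = 0.96
Delta E = sqrt((0.4)^2 + (2.0)^2 + (1.2)^2) = 2.37


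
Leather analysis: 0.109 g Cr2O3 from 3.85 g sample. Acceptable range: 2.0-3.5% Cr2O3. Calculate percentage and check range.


Cr2O3% = 0.109 / 3.85 x 100 = 2.83%
Acceptable range: 2.0 to 3.5%
Within range: Yes


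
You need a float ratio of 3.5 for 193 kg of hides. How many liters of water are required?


675.5 L


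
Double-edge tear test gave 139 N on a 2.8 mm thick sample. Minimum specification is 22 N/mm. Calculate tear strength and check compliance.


Tear strength = 49.6 N/mm
Compliant: Yes


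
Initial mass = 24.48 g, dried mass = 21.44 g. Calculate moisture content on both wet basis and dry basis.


Moisture lost = 24.48 - 21.44 = 3.04 g
Wet basis MC = 3.04 / 24.48 x 100 = 12.4%
Dry basis MC = 3.04 / 21.44 x 100 = 14.2%


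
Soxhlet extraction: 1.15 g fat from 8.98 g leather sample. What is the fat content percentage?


Fat content = 1.15 / 8.98 x 100
Fat = 12.8%


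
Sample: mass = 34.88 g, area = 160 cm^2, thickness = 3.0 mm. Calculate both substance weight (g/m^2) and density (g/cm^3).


Substance weight = 2180.0 g/m^2
Density = 0.727 g/cm^3

SW = 34.88 / 160 x 10000 = 2180.0 g/m^2
Volume = 160 x 3.0 / 10 = 48.00 cm^3
Density = 34.88 / 48.00 = 0.727 g/cm^3


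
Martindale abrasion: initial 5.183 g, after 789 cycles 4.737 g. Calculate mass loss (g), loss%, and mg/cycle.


Mass loss = 0.446 g
Loss = 8.61%
Rate = 0.565 mg/cycle


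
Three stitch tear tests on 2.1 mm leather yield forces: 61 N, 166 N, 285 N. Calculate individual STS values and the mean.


STS1 = 61 / 2.1 = 29.0 N/mm
STS2 = 166 / 2.1 = 79.0 N/mm
STS3 = 285 / 2.1 = 135.7 N/mm
Mean = (29.0 + 79.0 + 135.7) / 3 = 81.2 N/mm


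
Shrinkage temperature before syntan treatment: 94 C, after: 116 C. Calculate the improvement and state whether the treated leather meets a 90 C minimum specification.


Improvement = 116 - 94 = 22 C
Spec check: 116 C >= 90 C? Yes


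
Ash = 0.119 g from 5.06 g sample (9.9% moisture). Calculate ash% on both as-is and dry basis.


As-is ash = 2.35%
Dry-basis ash = 2.61%


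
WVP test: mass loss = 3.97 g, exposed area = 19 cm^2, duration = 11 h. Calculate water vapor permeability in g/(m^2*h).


189.95 g/(m^2*h)

WVP = mass_loss / (area x time) x 10000
WVP = 3.97 / (19 x 11) x 10000
WVP = 3.97 / 209 x 10000 = 189.95 g/(m^2*h)


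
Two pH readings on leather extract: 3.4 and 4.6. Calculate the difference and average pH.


Difference = |3.4 - 4.6| = 1.2
Average = (3.4 + 4.6) / 2 = 4.00


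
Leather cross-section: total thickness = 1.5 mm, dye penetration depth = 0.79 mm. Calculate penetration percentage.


52.7%

Penetration% = 0.79 / 1.5 x 100
Penetration = 52.7%


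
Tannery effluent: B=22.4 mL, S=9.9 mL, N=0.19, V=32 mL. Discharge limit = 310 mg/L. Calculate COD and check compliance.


COD = (22.4 - 9.9) x 0.19 x 8000 / 32 = 593.8 mg/L
Limit: 310 mg/L
Compliant: No


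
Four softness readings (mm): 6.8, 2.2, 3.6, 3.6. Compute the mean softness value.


Sum = 6.8 + 2.2 + 3.6 + 3.6
Mean = 16.2 / 4 = 4.05 mm


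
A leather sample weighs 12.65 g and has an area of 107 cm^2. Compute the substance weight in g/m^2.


1182.2 g/m^2


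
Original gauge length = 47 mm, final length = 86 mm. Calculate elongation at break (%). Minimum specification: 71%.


Elongation = 83.0%
Meets spec: Yes

Extension = 86 - 47 = 39 mm
Elongation = 39 / 47 x 100 = 83.0%
Minimum required: 71%
Meets specification: Yes


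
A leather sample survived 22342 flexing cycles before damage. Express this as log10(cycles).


log10(22342) = 4.35


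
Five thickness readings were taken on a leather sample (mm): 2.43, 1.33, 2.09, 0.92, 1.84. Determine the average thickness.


1.72 mm

Sum = 2.43 + 1.33 + 2.09 + 0.92 + 1.84 = 8.61
Average = 8.61 / 5 = 1.72 mm


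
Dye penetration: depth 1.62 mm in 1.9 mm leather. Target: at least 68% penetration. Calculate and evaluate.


Penetration = 1.62 / 1.9 x 100 = 85.3%
Target: 68%
Meets target: Yes


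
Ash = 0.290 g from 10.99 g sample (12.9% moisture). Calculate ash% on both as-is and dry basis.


As-is ash = 2.64%
Dry-basis ash = 3.03%

As-is ash% = 0.290 / 10.99 x 100 = 2.64%
Dry mass = 10.99 x (100 - 12.9) / 100 = 9.57229 g
Dry-basis ash% = 0.290 / 9.57229 x 100 = 3.03%


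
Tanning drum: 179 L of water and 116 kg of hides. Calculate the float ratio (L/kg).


Float ratio = water / hide weight
Ratio = 179 / 116 = 1.5


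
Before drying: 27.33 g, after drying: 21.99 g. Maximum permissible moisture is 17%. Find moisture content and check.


MC = (27.33 - 21.99) / 27.33 x 100 = 19.5%
Maximum: 17%
Acceptable: No


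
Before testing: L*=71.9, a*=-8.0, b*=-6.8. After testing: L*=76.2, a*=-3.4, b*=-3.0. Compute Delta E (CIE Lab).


dL = 76.2 - 71.9 = 4.3
da = -3.4 - (-8.0) = 4.6
db = -3.0 - (-6.8) = 3.8
dE = sqrt((4.3)^2 + (4.6)^2 + (3.8)^2) = 7.35


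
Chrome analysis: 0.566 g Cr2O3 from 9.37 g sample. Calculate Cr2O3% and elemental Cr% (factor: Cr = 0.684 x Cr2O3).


Cr2O3 = 6.04%
Cr = 4.13%


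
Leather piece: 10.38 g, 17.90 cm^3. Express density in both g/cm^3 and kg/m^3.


0.580 g/cm^3
580 kg/m^3

Density = 10.38 / 17.90 = 0.580 g/cm^3
Convert: 0.580 x 1000 = 580 kg/m^3


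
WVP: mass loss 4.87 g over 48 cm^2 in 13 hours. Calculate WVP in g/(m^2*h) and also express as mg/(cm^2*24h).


WVP = 78.04 g/(m^2*h)
Daily rate = 187.31 mg/(cm^2*24h)

WVP = 4.87 / (48 x 13) x 10000 = 78.04 g/(m^2*h)
Mass loss in mg = 4.87 x 1000 = 4870 mg
Per cm^2 per 24h in mg: 4870 x 24 / (48 x 13) = 116880 / 624 = 187.31 mg/(cm^2*24h)


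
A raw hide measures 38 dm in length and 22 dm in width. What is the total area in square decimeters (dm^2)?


Area = length x width
Area = 38 x 22 = 836 dm^2


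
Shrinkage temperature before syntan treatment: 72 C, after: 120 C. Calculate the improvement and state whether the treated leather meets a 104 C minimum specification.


Improvement = 48 C
Meets 104 C spec: Yes

Improvement = 120 - 72 = 48 C
Spec check: 120 C >= 104 C? Yes


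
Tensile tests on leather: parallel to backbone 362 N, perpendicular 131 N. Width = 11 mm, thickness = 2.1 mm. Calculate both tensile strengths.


Parallel = 15.67 N/mm^2
Perpendicular = 5.67 N/mm^2

Area = 11 x 2.1 = 23.1 mm^2
TS (parallel) = 362 / 23.1 = 15.67 N/mm^2
TS (perpendicular) = 131 / 23.1 = 5.67 N/mm^2


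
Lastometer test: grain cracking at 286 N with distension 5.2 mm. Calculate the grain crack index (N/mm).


55.0 N/mm


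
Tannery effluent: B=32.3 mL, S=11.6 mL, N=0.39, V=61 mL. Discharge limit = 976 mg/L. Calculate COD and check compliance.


COD = 1058.8 mg/L
Compliant: No

COD = (32.3 - 11.6) x 0.39 x 8000 / 61 = 1058.8 mg/L
Limit: 976 mg/L
Compliant: No


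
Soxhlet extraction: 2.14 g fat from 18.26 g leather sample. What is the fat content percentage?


11.7%

Fat content = 2.14 / 18.26 x 100
Fat = 11.7%


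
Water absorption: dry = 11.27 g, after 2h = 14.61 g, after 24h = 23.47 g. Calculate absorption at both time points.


2h absorption = 29.6%
24h absorption = 108.3%

WA (2h) = (14.61 - 11.27) / 11.27 x 100 = 29.6%
WA (24h) = (23.47 - 11.27) / 11.27 x 100 = 108.3%


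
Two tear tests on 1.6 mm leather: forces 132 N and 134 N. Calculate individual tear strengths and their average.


Tear 1 = 82.5 N/mm
Tear 2 = 83.8 N/mm
Average = 83.2 N/mm


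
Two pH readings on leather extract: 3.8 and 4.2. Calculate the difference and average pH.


Difference = |3.8 - 4.2| = 0.4
Average = (3.8 + 4.2) / 2 = 4.00


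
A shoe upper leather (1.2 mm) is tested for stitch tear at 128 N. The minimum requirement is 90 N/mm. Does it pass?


STS = 128 / 1.2 = 106.7 N/mm
Minimum required: 90 N/mm
Passes: Yes


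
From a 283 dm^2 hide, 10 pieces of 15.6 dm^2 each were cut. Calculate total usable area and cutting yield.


Total usable = 10 x 15.6 = 156.0 dm^2
Yield = 156.0 / 283 x 100 = 55.1%


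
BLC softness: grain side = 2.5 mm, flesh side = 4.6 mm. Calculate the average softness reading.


Average = (2.5 + 4.6) / 2
Average = 3.55 mm


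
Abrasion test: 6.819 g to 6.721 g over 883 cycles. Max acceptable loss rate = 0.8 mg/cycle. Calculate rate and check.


Rate = 0.111 mg/cycle
Passes: Yes


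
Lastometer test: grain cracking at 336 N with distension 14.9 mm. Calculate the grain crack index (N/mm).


22.6 N/mm

Grain crack index = force / distension
Index = 336 / 14.9 = 22.6 N/mm


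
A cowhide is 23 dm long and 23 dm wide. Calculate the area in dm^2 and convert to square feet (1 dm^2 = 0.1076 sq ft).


529 dm^2
56.92 sq ft

Area = 23 x 23 = 529 dm^2
Conversion: 529 x 0.1076 = 56.92 sq ft


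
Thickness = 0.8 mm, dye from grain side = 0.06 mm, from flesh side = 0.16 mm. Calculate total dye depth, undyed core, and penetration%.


Total dyed = 0.06 + 0.16 = 0.22 mm
Undyed core = 0.8 - 0.22 = 0.58 mm
Penetration = 0.22 / 0.8 x 100 = 27.5%


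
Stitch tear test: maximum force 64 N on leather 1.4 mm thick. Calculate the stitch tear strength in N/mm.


Stitch tear strength = force / thickness
STS = 64 / 1.4 = 45.7 N/mm


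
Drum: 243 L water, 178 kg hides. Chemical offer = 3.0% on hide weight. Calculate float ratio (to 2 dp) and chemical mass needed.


Float ratio = 243 / 178 = 1.37
Chemical = 178 x 3.0 / 100 = 5.34 kg


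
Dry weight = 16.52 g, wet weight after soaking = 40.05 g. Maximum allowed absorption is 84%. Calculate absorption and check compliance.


WA = (40.05 - 16.52) / 16.52 x 100 = 142.4%
Maximum allowed: 84%
Compliant: No


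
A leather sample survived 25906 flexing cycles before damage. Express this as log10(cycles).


log10(25906) = 4.41


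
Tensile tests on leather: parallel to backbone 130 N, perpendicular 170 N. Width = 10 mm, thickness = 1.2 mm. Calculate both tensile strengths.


Area = 10 x 1.2 = 12.0 mm^2
TS (parallel) = 130 / 12.0 = 10.83 N/mm^2
TS (perpendicular) = 170 / 12.0 = 14.17 N/mm^2


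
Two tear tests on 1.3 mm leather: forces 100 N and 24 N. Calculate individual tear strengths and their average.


Tear 1 = 100 / 1.3 = 76.9 N/mm
Tear 2 = 24 / 1.3 = 18.5 N/mm
Average = (76.9 + 18.5) / 2 = 47.7 N/mm


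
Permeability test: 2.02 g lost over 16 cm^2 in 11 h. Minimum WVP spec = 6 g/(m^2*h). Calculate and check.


WVP = 114.77 g/(m^2*h)
Meets specification: Yes


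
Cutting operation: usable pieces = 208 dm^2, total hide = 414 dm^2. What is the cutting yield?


Yield = usable / total x 100
Yield = 208 / 414 x 100 = 50.2%


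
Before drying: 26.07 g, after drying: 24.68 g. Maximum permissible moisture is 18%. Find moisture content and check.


MC = (26.07 - 24.68) / 26.07 x 100 = 5.3%
Maximum: 18%
Acceptable: Yes


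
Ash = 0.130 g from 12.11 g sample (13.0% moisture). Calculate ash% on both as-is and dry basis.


As-is ash = 1.07%
Dry-basis ash = 1.23%


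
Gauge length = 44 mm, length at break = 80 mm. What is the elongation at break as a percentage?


81.8%

Extension = 80 - 44 = 36 mm
Elongation = 36 / 44 x 100 = 81.8%


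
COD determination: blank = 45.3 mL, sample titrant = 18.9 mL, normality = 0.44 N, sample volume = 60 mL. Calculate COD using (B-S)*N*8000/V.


1548.8 mg/L


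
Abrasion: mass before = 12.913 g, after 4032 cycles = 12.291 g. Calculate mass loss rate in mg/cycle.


Mass loss = 12.913 - 12.291 = 0.622 g
Rate = 0.622 / 4032 x 1000 = 0.154 mg/cycle


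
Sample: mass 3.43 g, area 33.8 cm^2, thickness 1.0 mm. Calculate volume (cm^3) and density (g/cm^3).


Volume = 3.380 cm^3
Density = 1.015 g/cm^3

Thickness in cm = 1.0 / 10 = 0.10 cm
Volume = 33.8 x 0.10 = 3.380 cm^3
Density = 3.43 / 3.380 = 1.015 g/cm^3


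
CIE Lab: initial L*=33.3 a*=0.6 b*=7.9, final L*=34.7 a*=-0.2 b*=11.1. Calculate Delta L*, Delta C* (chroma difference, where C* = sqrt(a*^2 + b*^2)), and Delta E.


Delta L* = 1.4
Delta C* = 3.18
Delta E = 3.58

Delta L* = 34.7 - 33.3 = 1.4
C1* = sqrt((0.6)^2 + (7.9)^2) = 7.923
C2* = sqrt((-0.2)^2 + (11.1)^2) = 11.102
Delta C* = 11.102 - 7.923 = 3.18
Delta E = sqrt((1.4)^2 + (-0.8)^2 + (3.2)^2) = 3.58


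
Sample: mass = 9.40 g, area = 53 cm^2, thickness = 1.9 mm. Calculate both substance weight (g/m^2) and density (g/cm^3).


Substance weight = 1773.6 g/m^2
Density = 0.933 g/cm^3


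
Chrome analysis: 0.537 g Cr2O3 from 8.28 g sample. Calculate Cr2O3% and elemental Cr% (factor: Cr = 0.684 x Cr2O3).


Cr2O3% = 0.537 / 8.28 x 100 = 6.49%
Cr% = 6.49 x 0.684 = 4.44%


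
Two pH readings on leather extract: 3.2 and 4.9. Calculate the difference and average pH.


Difference = |3.2 - 4.9| = 1.7
Average = (3.2 + 4.9) / 2 = 4.05


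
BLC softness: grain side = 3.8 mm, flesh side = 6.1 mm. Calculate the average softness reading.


4.95 mm

Average = (3.8 + 6.1) / 2
Average = 4.95 mm


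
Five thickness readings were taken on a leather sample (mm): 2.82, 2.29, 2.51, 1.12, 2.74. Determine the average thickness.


Sum = 2.82 + 2.29 + 2.51 + 1.12 + 2.74 = 11.48
Average = 11.48 / 5 = 2.30 mm


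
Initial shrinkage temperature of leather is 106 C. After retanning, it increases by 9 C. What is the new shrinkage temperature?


115 C

New Ts = 106 + 9 = 115 C


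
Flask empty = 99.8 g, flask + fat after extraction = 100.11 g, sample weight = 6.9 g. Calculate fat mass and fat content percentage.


Fat mass = 100.11 - 99.8 = 0.31 g
Fat% = 0.31 / 6.9 x 100 = 4.5%


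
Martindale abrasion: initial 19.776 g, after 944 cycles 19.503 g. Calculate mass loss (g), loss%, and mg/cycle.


Mass loss = 0.273 g
Loss = 1.38%
Rate = 0.289 mg/cycle


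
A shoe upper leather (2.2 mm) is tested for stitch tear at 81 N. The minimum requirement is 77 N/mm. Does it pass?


STS = 36.8 N/mm
Passes: No

STS = 81 / 2.2 = 36.8 N/mm
Minimum required: 77 N/mm
Passes: No


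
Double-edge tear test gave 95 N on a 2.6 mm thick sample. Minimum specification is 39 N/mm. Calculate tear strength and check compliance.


Tear strength = 36.5 N/mm
Compliant: No

Tear strength = 95 / 2.6 = 36.5 N/mm
Required minimum = 39 N/mm
Compliant: No


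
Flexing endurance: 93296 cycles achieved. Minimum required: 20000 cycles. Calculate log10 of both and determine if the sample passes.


log10(93296) = 4.97
log10(20000) = 4.30
Passes: Yes


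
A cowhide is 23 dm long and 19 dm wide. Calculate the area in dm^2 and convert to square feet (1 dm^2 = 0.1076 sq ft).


437 dm^2
47.02 sq ft


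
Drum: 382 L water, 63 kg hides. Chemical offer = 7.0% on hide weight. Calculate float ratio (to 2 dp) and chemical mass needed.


Float ratio = 6.06
Chemical needed = 4.41 kg

Float ratio = 382 / 63 = 6.06
Chemical = 63 x 7.0 / 100 = 4.41 kg


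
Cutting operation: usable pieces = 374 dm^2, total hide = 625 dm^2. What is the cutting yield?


Yield = usable / total x 100
Yield = 374 / 625 x 100 = 59.8%


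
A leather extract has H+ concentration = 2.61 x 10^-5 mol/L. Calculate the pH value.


pH = 4.58

pH = -log10[H+]
pH = -log10(2.61 x 10^-5) = 4.58


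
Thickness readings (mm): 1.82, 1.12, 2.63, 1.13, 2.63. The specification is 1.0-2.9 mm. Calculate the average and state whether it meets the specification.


Average = 1.87 mm
Within specification: Yes

Sum = 9.33
Average = 9.33 / 5 = 1.87 mm
Specification range: 1.0 to 2.9 mm
Within spec: Yes


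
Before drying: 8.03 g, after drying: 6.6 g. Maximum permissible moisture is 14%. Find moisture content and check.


MC = (8.03 - 6.6) / 8.03 x 100 = 17.8%
Maximum: 14%
Acceptable: No


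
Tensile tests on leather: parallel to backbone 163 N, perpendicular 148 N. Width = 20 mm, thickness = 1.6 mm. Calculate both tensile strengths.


Parallel = 5.09 N/mm^2
Perpendicular = 4.63 N/mm^2


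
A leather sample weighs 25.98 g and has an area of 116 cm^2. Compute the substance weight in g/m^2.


Substance weight = mass / area x 10000
SW = 25.98 / 116 x 10000
SW = 2239.7 g/m^2


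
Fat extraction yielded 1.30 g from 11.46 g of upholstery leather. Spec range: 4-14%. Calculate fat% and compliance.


Fat% = 1.30 / 11.46 x 100 = 11.3%
Spec range: 4-14%
Compliant: Yes


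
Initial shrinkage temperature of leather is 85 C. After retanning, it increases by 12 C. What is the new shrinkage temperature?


New Ts = 85 + 12 = 97 C


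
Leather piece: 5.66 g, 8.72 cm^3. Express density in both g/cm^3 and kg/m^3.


Density = 5.66 / 8.72 = 0.649 g/cm^3
Convert: 0.649 x 1000 = 649 kg/m^3


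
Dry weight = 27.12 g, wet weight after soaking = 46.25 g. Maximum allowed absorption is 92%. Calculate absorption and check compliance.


Absorption = 70.5%
Compliant: Yes

WA = (46.25 - 27.12) / 27.12 x 100 = 70.5%
Maximum allowed: 92%
Compliant: Yes


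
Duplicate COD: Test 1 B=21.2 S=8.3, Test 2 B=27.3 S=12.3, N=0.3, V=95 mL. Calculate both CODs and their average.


COD1 = 325.9 mg/L
COD2 = 378.9 mg/L
Average = 352.4 mg/L

COD1 = (21.2 - 8.3) x 0.3 x 8000 / 95 = 325.9 mg/L
COD2 = (27.3 - 12.3) x 0.3 x 8000 / 95 = 378.9 mg/L
Average = (325.9 + 378.9) / 2 = 352.4 mg/L


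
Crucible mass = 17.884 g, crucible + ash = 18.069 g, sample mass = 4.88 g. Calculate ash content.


Ash mass = 18.069 - 17.884 = 0.185 g
Ash% = 0.185 / 4.88 x 100 = 3.79%


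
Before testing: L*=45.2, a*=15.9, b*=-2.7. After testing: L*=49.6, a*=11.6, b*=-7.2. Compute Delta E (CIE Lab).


dL = 49.6 - 45.2 = 4.4
da = 11.6 - 15.9 = -4.3
db = -7.2 - (-2.7) = -4.5
dE = sqrt((4.4)^2 + (-4.3)^2 + (-4.5)^2) = 7.62


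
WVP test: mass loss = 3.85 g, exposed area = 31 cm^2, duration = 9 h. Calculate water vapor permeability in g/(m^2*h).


137.99 g/(m^2*h)


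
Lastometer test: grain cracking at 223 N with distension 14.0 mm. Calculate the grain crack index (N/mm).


Grain crack index = force / distension
Index = 223 / 14.0 = 15.9 N/mm


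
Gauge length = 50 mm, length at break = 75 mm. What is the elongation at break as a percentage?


Extension = 75 - 50 = 25 mm
Elongation = 25 / 50 x 100 = 50.0%


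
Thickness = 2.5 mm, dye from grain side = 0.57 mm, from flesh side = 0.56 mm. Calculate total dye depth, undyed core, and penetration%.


Total dyed = 0.57 + 0.56 = 1.13 mm
Undyed core = 2.5 - 1.13 = 1.37 mm
Penetration = 1.13 / 2.5 x 100 = 45.2%


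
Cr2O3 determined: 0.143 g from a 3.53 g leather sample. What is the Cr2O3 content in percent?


4.05%

Cr2O3% = 0.143 / 3.53 x 100
Cr2O3% = 4.05%


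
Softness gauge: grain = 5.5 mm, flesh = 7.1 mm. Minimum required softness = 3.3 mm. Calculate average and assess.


Average softness = 6.30 mm
Meets requirement: Yes

Average = (5.5 + 7.1) / 2 = 6.30 mm
Minimum = 3.3 mm
Meets requirement: Yes


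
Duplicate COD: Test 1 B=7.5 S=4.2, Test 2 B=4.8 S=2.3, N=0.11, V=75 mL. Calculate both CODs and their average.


COD1 = (7.5 - 4.2) x 0.11 x 8000 / 75 = 38.7 mg/L
COD2 = (4.8 - 2.3) x 0.11 x 8000 / 75 = 29.3 mg/L
Average = (38.7 + 29.3) / 2 = 34.0 mg/L


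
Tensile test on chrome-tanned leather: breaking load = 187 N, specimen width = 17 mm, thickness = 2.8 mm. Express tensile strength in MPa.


3.93 MPa

Cross-section = 17 x 2.8 = 47.6 mm^2
TS = 187 / 47.6 = 3.93 MPa
(1 N/mm^2 = 1 MPa)


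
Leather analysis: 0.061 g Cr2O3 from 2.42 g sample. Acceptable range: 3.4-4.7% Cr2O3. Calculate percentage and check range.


Cr2O3 = 2.52%
Within range: No

Cr2O3% = 0.061 / 2.42 x 100 = 2.52%
Acceptable range: 3.4 to 4.7%
Within range: No


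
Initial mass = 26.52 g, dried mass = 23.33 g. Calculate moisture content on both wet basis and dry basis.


Moisture lost = 26.52 - 23.33 = 3.19 g
Wet basis MC = 3.19 / 26.52 x 100 = 12.0%
Dry basis MC = 3.19 / 23.33 x 100 = 13.7%


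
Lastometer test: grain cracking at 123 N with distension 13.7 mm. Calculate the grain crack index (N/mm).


9.0 N/mm


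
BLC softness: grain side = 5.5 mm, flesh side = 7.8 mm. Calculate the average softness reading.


Average = (5.5 + 7.8) / 2
Average = 6.65 mm


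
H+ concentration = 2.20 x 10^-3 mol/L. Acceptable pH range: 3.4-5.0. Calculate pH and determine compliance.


pH = -log10(2.20 x 10^-3) = 2.66
Range: 3.4 to 5.0
Compliant: No
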